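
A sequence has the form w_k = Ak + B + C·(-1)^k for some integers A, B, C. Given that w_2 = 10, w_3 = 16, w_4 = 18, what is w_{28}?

114

Write the equations: 2A + B + C = 10; 3A + B - C = 16; 4A + B + C = 18.
Subtracting the first from the second: A - 2C = 6.
Subtracting the second from the third: A + 2C = 2.
Solving: C = -1, A = 4, then B = 3.
Therefore w_{28} = 112 + 3 + (-1)·1 = 114.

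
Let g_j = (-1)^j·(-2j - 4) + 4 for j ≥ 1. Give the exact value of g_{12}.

(-1)^12 = 1; -2j - 4 at j=12 is -28; so g_{12} = -24.

-24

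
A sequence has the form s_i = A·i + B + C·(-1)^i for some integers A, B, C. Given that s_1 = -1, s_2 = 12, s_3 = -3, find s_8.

The three given values yield: A + B - C = -1; 2A + B + C = 12; 3A + B - C = -3.
Subtracting the first from the second: A + 2C = 13.
Subtracting the second from the third: A - 2C = -15.
Solving: C = 7, A = -1, then B = 7.
Hence s_8 = -1·8 + 7 + 7·1 = 6.

6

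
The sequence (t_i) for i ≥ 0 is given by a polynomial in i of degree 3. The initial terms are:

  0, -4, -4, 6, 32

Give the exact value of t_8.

1st diffs: -4, 0, 10, 26.
2nd diffs: 4, 10, 16.
3rd diffs: 6, 6 (constant).
Newton forward-difference form: t_i = (-4)·C(i,1) + 4·C(i,2) + 6·C(i,3).
At i = 8: i = 8, so t_8 = -32 + 112 + 336 = 416.

416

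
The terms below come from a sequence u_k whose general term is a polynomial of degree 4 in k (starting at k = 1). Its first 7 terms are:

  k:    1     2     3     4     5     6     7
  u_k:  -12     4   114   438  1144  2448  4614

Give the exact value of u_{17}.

1st diffs: 16, 110, 324, 706, 1304, 2166.
2nd diffs: 94, 214, 382, 598, 862.
3rd diffs: 120, 168, 216, 264.
4th diffs: 48, 48, 48 (constant).
Newton forward-difference form: u_k = -12 + 16·C(k-1,1) + 94·C(k-1,2) + 120·C(k-1,3) + 48·C(k-1,4).
At k = 17: k-1 = 16, so u_{17} = -12 + 256 + 11280 + 67200 + 87360 = 166084.

166084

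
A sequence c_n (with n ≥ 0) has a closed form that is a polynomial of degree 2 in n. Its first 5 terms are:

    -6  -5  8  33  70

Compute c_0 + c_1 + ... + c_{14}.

5475

1st diffs: 1, 13, 25, 37.
2nd diffs: 12, 12, 12 (constant).
Newton forward-difference form: c_n = -6 + 1·C(n,1) + 12·C(n,2).
Continuing: …, 119, 180, 253, 338, …, c_{14} = 1100.
Summing n = 0..14 (15 terms) gives 5475.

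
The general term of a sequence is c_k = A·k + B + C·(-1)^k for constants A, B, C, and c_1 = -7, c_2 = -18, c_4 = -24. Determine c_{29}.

Write the equations: A + B - C = -7; 2A + B + C = -18; 4A + B + C = -24.
Subtracting the first from the second: A + 2C = -11.
Subtracting the second from the third: 2A = -6.
Solving: C = -4, A = -3, then B = -8.
Therefore c_{29} = -87 + (-8) + (-4)·(-1) = -91.

-91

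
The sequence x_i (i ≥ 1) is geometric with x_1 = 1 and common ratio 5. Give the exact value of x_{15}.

6103515625

x_i = 1·5^(i-1).
x_{15} = 1·5^14 = 6103515625.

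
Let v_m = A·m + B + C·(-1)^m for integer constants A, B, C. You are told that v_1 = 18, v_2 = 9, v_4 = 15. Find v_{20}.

63

Plug in m = 1, 2, 4: A + B - C = 18; 2A + B + C = 9; 4A + B + C = 15.
Subtracting the first from the second: A + 2C = -9.
Subtracting the second from the third: 2A = 6.
Solving: C = -6, A = 3, then B = 9.
Therefore v_{20} = 60 + 9 + (-6)·1 = 63.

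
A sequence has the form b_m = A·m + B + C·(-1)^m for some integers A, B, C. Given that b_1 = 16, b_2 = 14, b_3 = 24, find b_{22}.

Write the equations: A + B - C = 16; 2A + B + C = 14; 3A + B - C = 24.
Subtracting the first from the second: A + 2C = -2.
Subtracting the second from the third: A - 2C = 10.
Solving: C = -3, A = 4, then B = 9.
Therefore b_{22} = 88 + 9 + (-3)·1 = 94.

94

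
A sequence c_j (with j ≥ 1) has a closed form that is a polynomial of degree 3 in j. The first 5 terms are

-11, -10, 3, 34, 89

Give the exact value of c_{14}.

2654

1st diffs: 1, 13, 31, 55.
2nd diffs: 12, 18, 24.
3rd diffs: 6, 6 (constant).
Newton forward-difference form: c_j = -11 + 1·C(j-1,1) + 12·C(j-1,2) + 6·C(j-1,3).
At j = 14: j-1 = 13, so c_{14} = -11 + 13 + 936 + 1716 = 2654.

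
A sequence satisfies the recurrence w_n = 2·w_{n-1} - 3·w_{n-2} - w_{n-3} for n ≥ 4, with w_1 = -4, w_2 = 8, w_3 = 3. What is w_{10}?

w_4 = -14, w_5 = -45, w_6 = -51, w_7 = 47, w_8 = 292, w_9 = 494, w_{10} = 65.

65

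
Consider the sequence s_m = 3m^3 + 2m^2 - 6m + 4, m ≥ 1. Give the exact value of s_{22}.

32784

s_{22} = 3·22^3 + 2·22^2 - 6·22 + 4 = 32784.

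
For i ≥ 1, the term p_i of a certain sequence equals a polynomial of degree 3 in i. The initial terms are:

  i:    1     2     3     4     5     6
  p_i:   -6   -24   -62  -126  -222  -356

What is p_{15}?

1st diffs: -18, -38, -64, -96, -134.
2nd diffs: -20, -26, -32, -38.
3rd diffs: -6, -6, -6 (constant).
So p_i = -i^3 - 4i^2 + i - 2.
Evaluating at i = 15 gives p_{15} = -4262.

-4262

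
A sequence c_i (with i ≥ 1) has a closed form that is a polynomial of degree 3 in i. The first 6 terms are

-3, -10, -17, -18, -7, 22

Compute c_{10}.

438

1st diffs: -7, -7, -1, 11, 29.
2nd diffs: 0, 6, 12, 18.
3rd diffs: 6, 6, 6 (constant).
So c_i = i^3 - 6i^2 + 4i - 2.
Evaluating at i = 10 gives c_{10} = 438.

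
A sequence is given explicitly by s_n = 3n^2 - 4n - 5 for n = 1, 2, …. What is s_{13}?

s_{13} = 3·13^2 - 4·13 - 5 = 450.

450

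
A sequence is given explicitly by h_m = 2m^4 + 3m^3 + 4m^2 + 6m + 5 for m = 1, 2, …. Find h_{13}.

64472

h_{13} = 2·13^4 + 3·13^3 + 4·13^2 + 6·13 + 5 = 64472.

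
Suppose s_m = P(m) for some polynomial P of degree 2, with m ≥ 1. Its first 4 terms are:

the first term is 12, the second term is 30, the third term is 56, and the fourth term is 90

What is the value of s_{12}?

650

1st diffs: 18, 26, 34.
2nd diffs: 8, 8 (constant).
Newton forward-difference form: s_m = 12 + 18·C(m-1,1) + 8·C(m-1,2).
At m = 12: m-1 = 11, so s_{12} = 12 + 198 + 440 = 650.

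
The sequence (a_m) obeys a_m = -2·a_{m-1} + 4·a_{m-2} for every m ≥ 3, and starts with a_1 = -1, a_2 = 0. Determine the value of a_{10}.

a_3 = -4, a_4 = 8, a_5 = -32, a_6 = 96, a_7 = -320, a_8 = 1024, a_9 = -3328, a_{10} = 10752.

10752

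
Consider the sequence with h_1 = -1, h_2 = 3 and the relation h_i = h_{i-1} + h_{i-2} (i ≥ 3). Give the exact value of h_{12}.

Applying the relation repeatedly:
h_3 = 2, h_4 = 5, h_5 = 7, h_6 = 12, h_7 = 19, h_8 = 31, h_9 = 50, h_{10} = 81, h_{11} = 131, h_{12} = 212.

212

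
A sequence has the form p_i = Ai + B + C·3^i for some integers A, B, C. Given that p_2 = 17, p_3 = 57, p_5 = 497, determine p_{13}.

3188689

At i = 2, 3, 5: 2A + B + 9C = 17; 3A + B + 27C = 57; 5A + B + 243C = 497.
Subtracting the first from the second: A + 18C = 40.
Subtracting the second from the third: 2A + 216C = 440.
Solving: C = 2, A = 4, then B = -9.
Therefore p_{13} = 52 + (-9) + 2·1594323 = 3188689.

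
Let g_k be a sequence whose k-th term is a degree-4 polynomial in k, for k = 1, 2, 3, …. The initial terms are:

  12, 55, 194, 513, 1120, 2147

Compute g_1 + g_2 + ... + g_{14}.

1st diffs: 43, 139, 319, 607, 1027.
2nd diffs: 96, 180, 288, 420.
3rd diffs: 84, 108, 132.
4th diffs: 24, 24 (constant).
Newton forward-difference form: g_k = 12 + 43·C(k-1,1) + 96·C(k-1,2) + 84·C(k-1,3) + 24·C(k-1,4).
Continuing: …, 3750, 6109, 9428, 13935, …, g_{14} = 49243.
Summing k = 1..14 (14 terms) gives 171157.

171157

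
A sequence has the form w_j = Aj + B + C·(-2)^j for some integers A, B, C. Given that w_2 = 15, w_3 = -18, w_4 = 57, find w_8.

789

At j = 2, 3, 4: 2A + B + 4C = 15; 3A + B - 8C = -18; 4A + B + 16C = 57.
Subtracting the first from the second: A - 12C = -33.
Subtracting the second from the third: A + 24C = 75.
Solving: C = 3, A = 3, then B = -3.
So w_j = 3·j + (-3) + 3·(-2)^j; at j=8 this is 789.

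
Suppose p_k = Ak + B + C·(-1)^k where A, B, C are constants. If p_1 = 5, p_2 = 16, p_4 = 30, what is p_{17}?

The three given values yield: A + B - C = 5; 2A + B + C = 16; 4A + B + C = 30.
Subtracting the first from the second: A + 2C = 11.
Subtracting the second from the third: 2A = 14.
Solving: C = 2, A = 7, then B = 0.
So p_k = 7·k + 0 + 2·(-1)^k; at k=17 this is 117.

117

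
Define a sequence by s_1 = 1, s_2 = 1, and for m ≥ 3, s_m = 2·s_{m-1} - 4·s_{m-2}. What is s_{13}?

s_3 = -2  s_4 = -8  s_5 = -8  …  s_{10} = -512  s_{11} = -512  s_{12} = 1024  s_{13} = 4096.

4096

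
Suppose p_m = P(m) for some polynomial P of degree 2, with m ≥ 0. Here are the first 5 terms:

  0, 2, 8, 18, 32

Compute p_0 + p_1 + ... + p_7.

280

1st diffs: 2, 6, 10, 14.
2nd diffs: 4, 4, 4 (constant).
Newton forward-difference form: p_m = 2·C(m,1) + 4·C(m,2).
Continuing: 50, 72, 98.
Summing m = 0..7 (8 terms) gives 280.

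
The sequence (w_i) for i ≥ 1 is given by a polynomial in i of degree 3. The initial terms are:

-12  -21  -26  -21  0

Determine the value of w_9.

1st diffs: -9, -5, 5, 21.
2nd diffs: 4, 10, 16.
3rd diffs: 6, 6 (constant).
Newton forward-difference form: w_i = -12 + (-9)·C(i-1,1) + 4·C(i-1,2) + 6·C(i-1,3).
At i = 9: i-1 = 8, so w_9 = -12 - 72 + 112 + 336 = 364.

364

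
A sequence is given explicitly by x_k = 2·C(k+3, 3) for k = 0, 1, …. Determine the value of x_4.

70

C(7, 3) = 35, so x_4 = 70.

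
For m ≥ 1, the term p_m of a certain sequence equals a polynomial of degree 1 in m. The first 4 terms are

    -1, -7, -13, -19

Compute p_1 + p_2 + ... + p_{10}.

1st diffs: -6, -6, -6 (constant).
So p_m = -6m + 5.
Continuing: …, -25, -31, -37, -43, …, p_{10} = -55.
Summing m = 1..10 (10 terms) gives -280.

-280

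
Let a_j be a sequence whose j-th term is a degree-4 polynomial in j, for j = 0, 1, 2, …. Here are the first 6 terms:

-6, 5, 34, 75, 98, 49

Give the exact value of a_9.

-2787

1st diffs: 11, 29, 41, 23, -49.
2nd diffs: 18, 12, -18, -72.
3rd diffs: -6, -30, -54.
4th diffs: -24, -24 (constant).
So a_j = -j^4 + 5j^3 + j^2 + 6j - 6.
Evaluating at j = 9 gives a_9 = -2787.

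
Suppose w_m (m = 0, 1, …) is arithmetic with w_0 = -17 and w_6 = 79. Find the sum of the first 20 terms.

2700

Common difference d = (79 - (-17)) / (6 - 0) = 16.
w_m = -17 + (m - 0)·16.
w_{19} = 287; S = 20·(-17 + 287)/2 = 2700.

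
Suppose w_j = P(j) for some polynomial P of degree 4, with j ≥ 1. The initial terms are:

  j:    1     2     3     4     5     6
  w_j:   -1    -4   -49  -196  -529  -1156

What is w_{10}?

-9604

1st diffs: -3, -45, -147, -333, -627.
2nd diffs: -42, -102, -186, -294.
3rd diffs: -60, -84, -108.
4th diffs: -24, -24 (constant).
So w_j = -j^4 + 4j^2 - 4.
Evaluating at j = 10 gives w_{10} = -9604.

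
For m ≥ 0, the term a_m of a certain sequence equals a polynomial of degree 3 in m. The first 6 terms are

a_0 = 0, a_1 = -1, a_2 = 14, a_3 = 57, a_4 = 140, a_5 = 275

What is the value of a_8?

1st diffs: -1, 15, 43, 83, 135.
2nd diffs: 16, 28, 40, 52.
3rd diffs: 12, 12, 12 (constant).
Newton forward-difference form: a_m = (-1)·C(m,1) + 16·C(m,2) + 12·C(m,3).
At m = 8: m = 8, so a_8 = -8 + 448 + 672 = 1112.

1112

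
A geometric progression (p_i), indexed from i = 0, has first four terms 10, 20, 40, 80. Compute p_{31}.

Common ratio r = 2.
p_i = 10·2^(i-0).
p_{31} = 10·2^31 = 21474836480.

21474836480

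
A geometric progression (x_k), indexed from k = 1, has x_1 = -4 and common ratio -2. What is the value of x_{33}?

x_k = (-4)·(-2)^(k-1).
x_{33} = (-4)·(-2)^32 = -17179869184.

-17179869184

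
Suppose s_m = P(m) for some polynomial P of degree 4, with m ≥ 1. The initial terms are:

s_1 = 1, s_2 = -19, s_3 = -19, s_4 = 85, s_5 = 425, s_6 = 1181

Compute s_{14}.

59645

1st diffs: -20, 0, 104, 340, 756.
2nd diffs: 20, 104, 236, 416.
3rd diffs: 84, 132, 180.
4th diffs: 48, 48 (constant).
So s_m = 2m^4 - 6m^3 - 4m^2 + 4m + 5.
Evaluating at m = 14 gives s_{14} = 59645.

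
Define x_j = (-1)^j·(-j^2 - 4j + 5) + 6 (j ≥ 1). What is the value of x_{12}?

(-1)^12 = 1; -j^2 - 4j + 5 at j=12 is -187; so x_{12} = -181.

-181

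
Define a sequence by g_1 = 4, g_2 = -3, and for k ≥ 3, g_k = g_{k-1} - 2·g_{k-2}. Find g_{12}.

Applying the relation repeatedly:
g_3 = -11; g_4 = -5; g_5 = 17; g_6 = 27; g_7 = -7; g_8 = -61; g_9 = -47; g_{10} = 75; g_{11} = 169; g_{12} = 19.

19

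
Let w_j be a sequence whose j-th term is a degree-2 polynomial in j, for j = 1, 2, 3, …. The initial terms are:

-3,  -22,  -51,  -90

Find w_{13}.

1st diffs: -19, -29, -39.
2nd diffs: -10, -10 (constant).
Newton forward-difference form: w_j = -3 + (-19)·C(j-1,1) + (-10)·C(j-1,2).
At j = 13: j-1 = 12, so w_{13} = -3 - 228 - 660 = -891.

-891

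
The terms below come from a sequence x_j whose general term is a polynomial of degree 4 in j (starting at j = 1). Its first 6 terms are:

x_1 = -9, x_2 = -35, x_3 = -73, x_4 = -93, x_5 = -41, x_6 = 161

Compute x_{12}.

11915

1st diffs: -26, -38, -20, 52, 202.
2nd diffs: -12, 18, 72, 150.
3rd diffs: 30, 54, 78.
4th diffs: 24, 24 (constant).
So x_j = j^4 - 5j^3 - j^2 - 3j - 1.
Evaluating at j = 12 gives x_{12} = 11915.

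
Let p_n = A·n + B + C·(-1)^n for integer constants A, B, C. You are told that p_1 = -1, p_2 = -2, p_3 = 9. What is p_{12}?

48

Write the equations: A + B - C = -1; 2A + B + C = -2; 3A + B - C = 9.
Subtracting the first from the second: A + 2C = -1.
Subtracting the second from the third: A - 2C = 11.
Solving: C = -3, A = 5, then B = -9.
Therefore p_{12} = 60 + (-9) + (-3)·1 = 48.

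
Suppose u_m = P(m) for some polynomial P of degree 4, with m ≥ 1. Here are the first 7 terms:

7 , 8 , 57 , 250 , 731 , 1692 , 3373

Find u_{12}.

34338

1st diffs: 1, 49, 193, 481, 961, 1681.
2nd diffs: 48, 144, 288, 480, 720.
3rd diffs: 96, 144, 192, 240.
4th diffs: 48, 48, 48 (constant).
Newton forward-difference form: u_m = 7 + 1·C(m-1,1) + 48·C(m-1,2) + 96·C(m-1,3) + 48·C(m-1,4).
At m = 12: m-1 = 11, so u_{12} = 7 + 11 + 2640 + 15840 + 15840 = 34338.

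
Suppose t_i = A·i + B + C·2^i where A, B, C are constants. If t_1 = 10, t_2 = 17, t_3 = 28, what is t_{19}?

At i = 1, 2, 3: A + B + 2C = 10; 2A + B + 4C = 17; 3A + B + 8C = 28.
Subtracting the first from the second: A + 2C = 7.
Subtracting the second from the third: A + 4C = 11.
Solving: C = 2, A = 3, then B = 3.
Therefore t_{19} = 57 + 3 + 2·524288 = 1048636.

1048636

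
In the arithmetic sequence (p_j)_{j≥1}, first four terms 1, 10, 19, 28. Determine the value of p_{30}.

262

Common difference d = 9.
p_j = 1 + (j - 1)·9.
p_{30} = 1 + 29·9 = 262.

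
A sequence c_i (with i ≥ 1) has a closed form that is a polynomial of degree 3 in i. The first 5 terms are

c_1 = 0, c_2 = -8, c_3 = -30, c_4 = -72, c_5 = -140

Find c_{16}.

-4320

1st diffs: -8, -22, -42, -68.
2nd diffs: -14, -20, -26.
3rd diffs: -6, -6 (constant).
So c_i = -i^3 - i^2 + 2i.
Evaluating at i = 16 gives c_{16} = -4320.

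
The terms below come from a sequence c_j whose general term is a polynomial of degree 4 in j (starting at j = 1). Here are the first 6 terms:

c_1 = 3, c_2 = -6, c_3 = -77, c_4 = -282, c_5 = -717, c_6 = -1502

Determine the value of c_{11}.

1st diffs: -9, -71, -205, -435, -785.
2nd diffs: -62, -134, -230, -350.
3rd diffs: -72, -96, -120.
4th diffs: -24, -24 (constant).
Newton forward-difference form: c_j = 3 + (-9)·C(j-1,1) + (-62)·C(j-1,2) + (-72)·C(j-1,3) + (-24)·C(j-1,4).
At j = 11: j-1 = 10, so c_{11} = 3 - 90 - 2790 - 8640 - 5040 = -16557.

-16557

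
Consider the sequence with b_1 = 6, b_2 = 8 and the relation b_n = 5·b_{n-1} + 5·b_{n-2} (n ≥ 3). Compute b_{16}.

635893593750

Compute successive terms:
b_3 = 70;  b_4 = 390;  b_5 = 2300;  …;  b_{13} = 3169593750;  b_{14} = 18555125000;  b_{15} = 108623593750;  b_{16} = 635893593750.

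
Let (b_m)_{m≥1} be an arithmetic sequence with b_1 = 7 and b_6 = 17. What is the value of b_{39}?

Common difference d = (17 - 7) / (6 - 1) = 2.
b_m = 7 + (m - 1)·2.
b_{39} = 7 + 38·2 = 83.

83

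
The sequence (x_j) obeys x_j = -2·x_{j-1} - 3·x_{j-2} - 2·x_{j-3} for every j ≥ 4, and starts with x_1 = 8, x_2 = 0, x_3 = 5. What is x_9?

77

Applying the relation repeatedly:
x_4 = -26;  x_5 = 37;  x_6 = -6;  x_7 = -47;  x_8 = 38;  x_9 = 77.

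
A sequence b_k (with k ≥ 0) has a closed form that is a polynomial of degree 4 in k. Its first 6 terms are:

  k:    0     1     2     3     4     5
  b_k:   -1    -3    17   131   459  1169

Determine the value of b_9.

12869

1st diffs: -2, 20, 114, 328, 710.
2nd diffs: 22, 94, 214, 382.
3rd diffs: 72, 120, 168.
4th diffs: 48, 48 (constant).
Newton forward-difference form: b_k = -1 + (-2)·C(k,1) + 22·C(k,2) + 72·C(k,3) + 48·C(k,4).
At k = 9: k = 9, so b_9 = -1 - 18 + 792 + 6048 + 6048 = 12869.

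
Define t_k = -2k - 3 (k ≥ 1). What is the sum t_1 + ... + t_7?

Over k = 1..7: Σk = 28.
Total = (-2)·28 + (-3)·7 = -77.

-77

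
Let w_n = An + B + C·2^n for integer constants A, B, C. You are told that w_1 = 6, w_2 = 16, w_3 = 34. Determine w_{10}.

Write the equations: A + B + 2C = 6; 2A + B + 4C = 16; 3A + B + 8C = 34.
Subtracting the first from the second: A + 2C = 10.
Subtracting the second from the third: A + 4C = 18.
Solving: C = 4, A = 2, then B = -4.
Hence w_{10} = 2·10 + (-4) + 4·1024 = 4112.

4112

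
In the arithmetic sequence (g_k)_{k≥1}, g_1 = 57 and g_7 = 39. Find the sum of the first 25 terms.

525

Common difference d = (39 - 57) / (7 - 1) = -3.
g_k = 57 + (k - 1)·(-3).
g_{25} = -15; S = 25·(57 + (-15))/2 = 525.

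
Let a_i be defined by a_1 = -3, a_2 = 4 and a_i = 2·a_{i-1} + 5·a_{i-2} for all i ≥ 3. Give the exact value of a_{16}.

-8285934

Iterate the recurrence:
a_3 = -7; a_4 = 6; a_5 = -23; …; a_{13} = -202143; a_{14} = -696056; a_{15} = -2402827; a_{16} = -8285934.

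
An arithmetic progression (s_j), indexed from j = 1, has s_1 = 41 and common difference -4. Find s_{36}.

-99

s_j = 41 + (j - 1)·(-4).
s_{36} = 41 + 35·(-4) = -99.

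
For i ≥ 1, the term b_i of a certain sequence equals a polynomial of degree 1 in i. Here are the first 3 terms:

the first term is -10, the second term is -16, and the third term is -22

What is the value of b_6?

-40

1st diffs: -6, -6 (constant).
So b_i = -6i - 4.
Evaluating at i = 6 gives b_6 = -40.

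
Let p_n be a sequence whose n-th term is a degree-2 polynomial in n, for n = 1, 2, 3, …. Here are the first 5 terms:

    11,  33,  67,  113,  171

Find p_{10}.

641

1st diffs: 22, 34, 46, 58.
2nd diffs: 12, 12, 12 (constant).
Newton forward-difference form: p_n = 11 + 22·C(n-1,1) + 12·C(n-1,2).
At n = 10: n-1 = 9, so p_{10} = 11 + 198 + 432 = 641.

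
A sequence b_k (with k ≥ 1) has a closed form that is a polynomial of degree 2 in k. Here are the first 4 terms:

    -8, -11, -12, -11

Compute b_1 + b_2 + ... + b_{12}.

146

1st diffs: -3, -1, 1.
2nd diffs: 2, 2 (constant).
So b_k = k^2 - 6k - 3.
Continuing: …, -8, -3, 4, 13, …, b_{12} = 69.
Summing k = 1..12 (12 terms) gives 146.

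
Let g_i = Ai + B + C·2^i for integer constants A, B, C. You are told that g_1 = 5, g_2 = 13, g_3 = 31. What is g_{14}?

The three given values yield: A + B + 2C = 5; 2A + B + 4C = 13; 3A + B + 8C = 31.
Subtracting the first from the second: A + 2C = 8.
Subtracting the second from the third: A + 4C = 18.
Solving: C = 5, A = -2, then B = -3.
So g_i = -2·i + (-3) + 5·2^i; at i=14 this is 81889.

81889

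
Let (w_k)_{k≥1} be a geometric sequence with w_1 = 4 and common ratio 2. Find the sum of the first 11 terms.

8188

w_k = 4·2^(k-1).
S = 4·(2^11 - 1)/(2 - 1) = 4·(2048 - 1)/(1) = 8188.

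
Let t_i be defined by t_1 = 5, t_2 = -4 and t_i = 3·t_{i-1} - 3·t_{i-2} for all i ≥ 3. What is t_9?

Iterate the recurrence:
t_3 = -27  t_4 = -69  t_5 = -126  t_6 = -171  t_7 = -135  t_8 = 108  t_9 = 729.

729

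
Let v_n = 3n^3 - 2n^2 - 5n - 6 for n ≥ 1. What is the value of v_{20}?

v_{20} = 3·20^3 - 2·20^2 - 5·20 - 6 = 23094.

23094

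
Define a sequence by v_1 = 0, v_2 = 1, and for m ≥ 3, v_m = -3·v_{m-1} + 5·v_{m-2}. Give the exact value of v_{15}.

Compute successive terms:
v_3 = -3  v_4 = 14  v_5 = -57  …  v_{12} = 1306469  v_{13} = -5477472  v_{14} = 22964761  v_{15} = -96281643.

-96281643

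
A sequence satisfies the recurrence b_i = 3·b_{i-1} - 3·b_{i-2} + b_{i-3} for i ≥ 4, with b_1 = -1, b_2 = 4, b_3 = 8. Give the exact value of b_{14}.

-14

Applying the relation repeatedly:
b_4 = 11;  b_5 = 13;  b_6 = 14;  …;  b_{11} = 4;  b_{12} = -1;  b_{13} = -7;  b_{14} = -14.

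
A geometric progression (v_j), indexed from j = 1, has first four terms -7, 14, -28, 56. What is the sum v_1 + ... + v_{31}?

-5010795181

Common ratio r = -2.
v_j = (-7)·(-2)^(j-1).
S = (-7)·((-2)^31 - 1)/(-2 - 1) = (-7)·(-2147483648 - 1)/(-3) = -5010795181.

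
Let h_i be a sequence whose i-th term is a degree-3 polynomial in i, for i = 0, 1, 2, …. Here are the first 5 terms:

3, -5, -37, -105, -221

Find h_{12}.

-4317

1st diffs: -8, -32, -68, -116.
2nd diffs: -24, -36, -48.
3rd diffs: -12, -12 (constant).
Newton forward-difference form: h_i = 3 + (-8)·C(i,1) + (-24)·C(i,2) + (-12)·C(i,3).
At i = 12: i = 12, so h_{12} = 3 - 96 - 1584 - 2640 = -4317.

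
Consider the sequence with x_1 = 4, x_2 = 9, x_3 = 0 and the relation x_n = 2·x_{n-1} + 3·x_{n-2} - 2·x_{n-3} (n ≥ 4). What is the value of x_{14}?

326833

x_4 = 19, x_5 = 20, x_6 = 97, …, x_{11} = 14608, x_{12} = 41347, x_{13} = 116004, x_{14} = 326833.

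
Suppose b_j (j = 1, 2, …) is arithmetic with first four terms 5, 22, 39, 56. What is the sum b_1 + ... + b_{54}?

Common difference d = 17.
b_j = 5 + (j - 1)·17.
b_{54} = 906; S = 54·(5 + 906)/2 = 24597.

24597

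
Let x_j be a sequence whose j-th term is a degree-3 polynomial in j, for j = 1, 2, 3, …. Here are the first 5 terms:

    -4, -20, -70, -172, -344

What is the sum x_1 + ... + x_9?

-5736

1st diffs: -16, -50, -102, -172.
2nd diffs: -34, -52, -70.
3rd diffs: -18, -18 (constant).
So x_j = -3j^3 + j^2 + 2j - 4.
Continuing: -604, -970, -1460, -2092.
Summing j = 1..9 (9 terms) gives -5736.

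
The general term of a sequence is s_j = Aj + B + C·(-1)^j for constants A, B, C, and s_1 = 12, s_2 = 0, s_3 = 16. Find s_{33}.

76

At j = 1, 2, 3: A + B - C = 12; 2A + B + C = 0; 3A + B - C = 16.
Subtracting the first from the second: A + 2C = -12.
Subtracting the second from the third: A - 2C = 16.
Solving: C = -7, A = 2, then B = 3.
Hence s_{33} = 2·33 + 3 + (-7)·(-1) = 76.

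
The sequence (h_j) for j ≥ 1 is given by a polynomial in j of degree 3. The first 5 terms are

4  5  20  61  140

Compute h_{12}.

1st diffs: 1, 15, 41, 79.
2nd diffs: 14, 26, 38.
3rd diffs: 12, 12 (constant).
So h_j = 2j^3 - 5j^2 + 2j + 5.
Evaluating at j = 12 gives h_{12} = 2765.

2765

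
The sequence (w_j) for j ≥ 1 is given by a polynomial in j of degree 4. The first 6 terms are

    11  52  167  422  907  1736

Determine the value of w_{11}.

16711

1st diffs: 41, 115, 255, 485, 829.
2nd diffs: 74, 140, 230, 344.
3rd diffs: 66, 90, 114.
4th diffs: 24, 24 (constant).
So w_j = j^4 + j^3 + 6j^2 + j + 2.
Evaluating at j = 11 gives w_{11} = 16711.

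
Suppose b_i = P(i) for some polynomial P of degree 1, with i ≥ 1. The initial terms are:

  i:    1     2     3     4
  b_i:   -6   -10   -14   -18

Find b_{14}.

1st diffs: -4, -4, -4 (constant).
So b_i = -4i - 2.
Evaluating at i = 14 gives b_{14} = -58.

-58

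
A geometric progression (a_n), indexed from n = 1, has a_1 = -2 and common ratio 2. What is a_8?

a_n = (-2)·2^(n-1).
a_8 = (-2)·2^7 = -256.

-256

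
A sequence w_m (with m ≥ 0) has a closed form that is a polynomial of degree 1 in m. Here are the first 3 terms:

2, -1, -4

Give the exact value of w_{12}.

-34

1st diffs: -3, -3 (constant).
So w_m = -3m + 2.
Evaluating at m = 12 gives w_{12} = -34.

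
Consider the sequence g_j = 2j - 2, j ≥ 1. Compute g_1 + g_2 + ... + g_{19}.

Over j = 1..19: Σj = 190.
Total = (2)·190 + (-2)·19 = 342.

342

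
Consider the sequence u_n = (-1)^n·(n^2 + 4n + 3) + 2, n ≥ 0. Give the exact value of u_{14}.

257

(-1)^14 = 1; n^2 + 4n + 3 at n=14 is 255; so u_{14} = 257.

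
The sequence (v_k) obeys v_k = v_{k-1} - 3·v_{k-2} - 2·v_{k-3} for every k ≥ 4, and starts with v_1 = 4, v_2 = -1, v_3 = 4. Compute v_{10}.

Compute successive terms:
v_4 = -1, v_5 = -11, v_6 = -16, v_7 = 19, v_8 = 89, v_9 = 64, v_{10} = -241.

-241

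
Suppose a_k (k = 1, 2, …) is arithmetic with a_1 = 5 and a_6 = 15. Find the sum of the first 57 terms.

3477

Common difference d = (15 - 5) / (6 - 1) = 2.
a_k = 5 + (k - 1)·2.
a_{57} = 117; S = 57·(5 + 117)/2 = 3477.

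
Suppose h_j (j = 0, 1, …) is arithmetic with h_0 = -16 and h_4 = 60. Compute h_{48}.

Common difference d = (60 - (-16)) / (4 - 0) = 19.
h_j = -16 + (j - 0)·19.
h_{48} = -16 + 48·19 = 896.

896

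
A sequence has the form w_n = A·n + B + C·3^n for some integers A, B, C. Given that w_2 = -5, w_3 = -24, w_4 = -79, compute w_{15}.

The three given values yield: 2A + B + 9C = -5; 3A + B + 27C = -24; 4A + B + 81C = -79.
Subtracting the first from the second: A + 18C = -19.
Subtracting the second from the third: A + 54C = -55.
Solving: C = -1, A = -1, then B = 6.
Therefore w_{15} = -15 + 6 + (-1)·14348907 = -14348916.

-14348916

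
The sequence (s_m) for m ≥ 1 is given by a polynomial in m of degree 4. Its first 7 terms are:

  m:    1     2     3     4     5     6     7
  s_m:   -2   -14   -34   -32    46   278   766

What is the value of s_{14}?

24958

1st diffs: -12, -20, 2, 78, 232, 488.
2nd diffs: -8, 22, 76, 154, 256.
3rd diffs: 30, 54, 78, 102.
4th diffs: 24, 24, 24 (constant).
Newton forward-difference form: s_m = -2 + (-12)·C(m-1,1) + (-8)·C(m-1,2) + 30·C(m-1,3) + 24·C(m-1,4).
At m = 14: m-1 = 13, so s_{14} = -2 - 156 - 624 + 8580 + 17160 = 24958.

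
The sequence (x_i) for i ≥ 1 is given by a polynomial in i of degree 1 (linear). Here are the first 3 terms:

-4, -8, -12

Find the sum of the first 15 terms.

1st diffs: -4, -4 (constant).
So x_i = -4i.
Continuing: …, -16, -20, -24, -28, …, x_{15} = -60.
Summing i = 1..15 (15 terms) gives -480.

-480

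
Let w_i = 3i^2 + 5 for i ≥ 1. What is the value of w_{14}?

593

w_{14} = 3·14^2 + 5 = 593.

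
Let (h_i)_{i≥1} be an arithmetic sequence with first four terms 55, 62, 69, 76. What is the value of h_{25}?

Common difference d = 7.
h_i = 55 + (i - 1)·7.
h_{25} = 55 + 24·7 = 223.

223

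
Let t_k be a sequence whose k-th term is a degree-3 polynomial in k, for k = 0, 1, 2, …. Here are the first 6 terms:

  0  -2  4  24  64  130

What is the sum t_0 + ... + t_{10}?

3190

1st diffs: -2, 6, 20, 40, 66.
2nd diffs: 8, 14, 20, 26.
3rd diffs: 6, 6, 6 (constant).
So t_k = k^3 + k^2 - 4k.
Continuing: …, 228, 364, 544, 774, …, t_{10} = 1060.
Summing k = 0..10 (11 terms) gives 3190.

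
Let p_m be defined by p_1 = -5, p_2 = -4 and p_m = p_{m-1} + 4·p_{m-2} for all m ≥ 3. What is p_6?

Iterate the recurrence:
p_3 = -24; p_4 = -40; p_5 = -136; p_6 = -296.

-296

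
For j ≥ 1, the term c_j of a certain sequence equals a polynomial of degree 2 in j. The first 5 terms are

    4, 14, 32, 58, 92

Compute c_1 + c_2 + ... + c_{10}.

1st diffs: 10, 18, 26, 34.
2nd diffs: 8, 8, 8 (constant).
Newton forward-difference form: c_j = 4 + 10·C(j-1,1) + 8·C(j-1,2).
Continuing: …, 134, 184, 242, 308, …, c_{10} = 382.
Summing j = 1..10 (10 terms) gives 1450.

1450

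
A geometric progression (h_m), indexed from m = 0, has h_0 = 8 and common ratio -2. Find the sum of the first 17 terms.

349528

h_m = 8·(-2)^(m-0).
S = 8·((-2)^17 - 1)/(-2 - 1) = 8·(-131072 - 1)/(-3) = 349528.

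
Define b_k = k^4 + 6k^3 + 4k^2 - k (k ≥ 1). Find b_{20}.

b_{20} = 1·20^4 + 6·20^3 + 4·20^2 - 1·20 = 209580.

209580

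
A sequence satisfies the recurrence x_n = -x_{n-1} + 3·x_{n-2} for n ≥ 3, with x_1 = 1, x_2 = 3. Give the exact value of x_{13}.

Step forward from the initial values:
x_3 = 0, x_4 = 9, x_5 = -9, …, x_{10} = 873, x_{11} = -1953, x_{12} = 4572, x_{13} = -10431.

-10431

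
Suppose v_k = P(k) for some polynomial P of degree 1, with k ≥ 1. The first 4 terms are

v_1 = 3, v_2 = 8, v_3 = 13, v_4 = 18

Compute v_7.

1st diffs: 5, 5, 5 (constant).
So v_k = 5k - 2.
Evaluating at k = 7 gives v_7 = 33.

33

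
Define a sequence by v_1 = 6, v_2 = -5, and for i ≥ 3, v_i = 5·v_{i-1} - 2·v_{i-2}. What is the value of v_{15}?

-3125480993

Compute successive terms:
v_3 = -37; v_4 = -175; v_5 = -801; …; v_{12} = -32929015; v_{13} = -150207441; v_{14} = -685179175; v_{15} = -3125480993.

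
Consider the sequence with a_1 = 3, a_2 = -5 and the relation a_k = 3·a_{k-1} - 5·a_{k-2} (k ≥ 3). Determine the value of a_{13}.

11955

Step forward from the initial values:
a_3 = -30  a_4 = -65  a_5 = -45  …  a_{10} = -6185  a_{11} = -20205  a_{12} = -29690  a_{13} = 11955.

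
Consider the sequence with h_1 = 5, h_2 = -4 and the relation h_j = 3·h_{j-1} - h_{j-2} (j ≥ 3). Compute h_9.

-5833

h_3 = -17, h_4 = -47, h_5 = -124, h_6 = -325, h_7 = -851, h_8 = -2228, h_9 = -5833.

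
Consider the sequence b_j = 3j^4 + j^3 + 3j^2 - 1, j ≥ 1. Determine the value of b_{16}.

b_{16} = 3·16^4 + 1·16^3 + 3·16^2 - 1 = 201471.

201471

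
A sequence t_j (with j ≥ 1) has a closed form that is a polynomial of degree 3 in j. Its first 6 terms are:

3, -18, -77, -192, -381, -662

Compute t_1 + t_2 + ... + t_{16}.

1st diffs: -21, -59, -115, -189, -281.
2nd diffs: -38, -56, -74, -92.
3rd diffs: -18, -18, -18 (constant).
Newton forward-difference form: t_j = 3 + (-21)·C(j-1,1) + (-38)·C(j-1,2) + (-18)·C(j-1,3).
Continuing: …, -1053, -1572, -2237, -3066, …, t_{16} = -12492.
Summing j = 1..16 (16 terms) gives -56512.

-56512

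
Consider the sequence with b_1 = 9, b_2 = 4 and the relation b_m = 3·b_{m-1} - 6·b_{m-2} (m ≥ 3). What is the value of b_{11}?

-78246

Iterate the recurrence:
b_3 = -42;  b_4 = -150;  b_5 = -198;  b_6 = 306;  b_7 = 2106;  b_8 = 4482;  b_9 = 810;  b_{10} = -24462;  b_{11} = -78246.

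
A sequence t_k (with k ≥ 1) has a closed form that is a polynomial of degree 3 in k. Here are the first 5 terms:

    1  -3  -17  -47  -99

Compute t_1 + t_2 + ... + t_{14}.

1st diffs: -4, -14, -30, -52.
2nd diffs: -10, -16, -22.
3rd diffs: -6, -6 (constant).
Newton forward-difference form: t_k = 1 + (-4)·C(k-1,1) + (-10)·C(k-1,2) + (-6)·C(k-1,3).
Continuing: …, -179, -293, -447, -647, …, t_{14} = -2547.
Summing k = 1..14 (14 terms) gives -9996.

-9996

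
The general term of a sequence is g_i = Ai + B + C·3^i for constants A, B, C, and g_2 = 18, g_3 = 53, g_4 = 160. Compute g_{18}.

774840962

Write the equations: 2A + B + 9C = 18; 3A + B + 27C = 53; 4A + B + 81C = 160.
Subtracting the first from the second: A + 18C = 35.
Subtracting the second from the third: A + 54C = 107.
Solving: C = 2, A = -1, then B = 2.
So g_i = -1·i + 2 + 2·3^i; at i=18 this is 774840962.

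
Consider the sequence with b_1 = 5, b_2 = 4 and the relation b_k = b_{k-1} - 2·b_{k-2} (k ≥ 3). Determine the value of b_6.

Applying the relation repeatedly:
b_3 = -6, b_4 = -14, b_5 = -2, b_6 = 26.

26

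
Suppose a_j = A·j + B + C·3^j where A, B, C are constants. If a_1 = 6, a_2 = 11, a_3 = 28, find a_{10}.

59043

Plug in j = 1, 2, 3: A + B + 3C = 6; 2A + B + 9C = 11; 3A + B + 27C = 28.
Subtracting the first from the second: A + 6C = 5.
Subtracting the second from the third: A + 18C = 17.
Solving: C = 1, A = -1, then B = 4.
So a_j = -1·j + 4 + 1·3^j; at j=10 this is 59043.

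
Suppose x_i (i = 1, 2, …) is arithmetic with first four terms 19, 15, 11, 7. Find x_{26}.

-81

Common difference d = -4.
x_i = 19 + (i - 1)·(-4).
x_{26} = 19 + 25·(-4) = -81.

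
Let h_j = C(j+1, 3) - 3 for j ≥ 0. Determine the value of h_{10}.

C(11, 3) = 165, so h_{10} = 162.

162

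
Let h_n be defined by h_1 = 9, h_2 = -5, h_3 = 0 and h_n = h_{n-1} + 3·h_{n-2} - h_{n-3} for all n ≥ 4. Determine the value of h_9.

-659

Step forward from the initial values:
h_4 = -24  h_5 = -19  h_6 = -91  h_7 = -124  h_8 = -378  h_9 = -659.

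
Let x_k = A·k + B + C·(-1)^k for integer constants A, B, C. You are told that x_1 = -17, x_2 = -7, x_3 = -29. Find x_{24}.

At k = 1, 2, 3: A + B - C = -17; 2A + B + C = -7; 3A + B - C = -29.
Subtracting the first from the second: A + 2C = 10.
Subtracting the second from the third: A - 2C = -22.
Solving: C = 8, A = -6, then B = -3.
Hence x_{24} = -6·24 + (-3) + 8·1 = -139.

-139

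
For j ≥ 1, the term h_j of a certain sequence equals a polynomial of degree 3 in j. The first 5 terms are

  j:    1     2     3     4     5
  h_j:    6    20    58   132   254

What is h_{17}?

9830

1st diffs: 14, 38, 74, 122.
2nd diffs: 24, 36, 48.
3rd diffs: 12, 12 (constant).
Newton forward-difference form: h_j = 6 + 14·C(j-1,1) + 24·C(j-1,2) + 12·C(j-1,3).
At j = 17: j-1 = 16, so h_{17} = 6 + 224 + 2880 + 6720 = 9830.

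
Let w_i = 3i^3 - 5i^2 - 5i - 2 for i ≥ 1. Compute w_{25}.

w_{25} = 3·25^3 - 5·25^2 - 5·25 - 2 = 43623.

43623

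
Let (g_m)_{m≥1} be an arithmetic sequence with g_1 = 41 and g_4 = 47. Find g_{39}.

117

Common difference d = (47 - 41) / (4 - 1) = 2.
g_m = 41 + (m - 1)·2.
g_{39} = 41 + 38·2 = 117.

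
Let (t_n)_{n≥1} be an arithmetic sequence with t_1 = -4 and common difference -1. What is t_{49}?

t_n = -4 + (n - 1)·(-1).
t_{49} = -4 + 48·(-1) = -52.

-52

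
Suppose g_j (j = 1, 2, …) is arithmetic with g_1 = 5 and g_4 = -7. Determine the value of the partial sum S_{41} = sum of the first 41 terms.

-3075

Common difference d = (-7 - 5) / (4 - 1) = -4.
g_j = 5 + (j - 1)·(-4).
g_{41} = -155; S = 41·(5 + (-155))/2 = -3075.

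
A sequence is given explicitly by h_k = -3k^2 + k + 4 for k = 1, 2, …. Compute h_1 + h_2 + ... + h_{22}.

Over k = 1..22: Σk = 253, Σk² = 3795.
Total = (-3)·3795 + (1)·253 + (4)·22 = -11044.

-11044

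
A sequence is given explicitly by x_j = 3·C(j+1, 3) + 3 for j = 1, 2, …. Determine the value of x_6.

C(7, 3) = 35, so x_6 = 108.

108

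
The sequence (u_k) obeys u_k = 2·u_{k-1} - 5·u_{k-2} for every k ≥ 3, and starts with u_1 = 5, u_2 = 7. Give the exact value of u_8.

423

u_3 = -11;  u_4 = -57;  u_5 = -59;  u_6 = 167;  u_7 = 629;  u_8 = 423.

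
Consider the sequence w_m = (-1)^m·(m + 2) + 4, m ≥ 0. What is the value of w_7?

-5

(-1)^7 = -1; m + 2 at m=7 is 9; so w_7 = -5.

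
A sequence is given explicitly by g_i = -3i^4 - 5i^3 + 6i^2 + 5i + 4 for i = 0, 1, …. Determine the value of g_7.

-8585

g_7 = -3·7^4 - 5·7^3 + 6·7^2 + 5·7 + 4 = -8585.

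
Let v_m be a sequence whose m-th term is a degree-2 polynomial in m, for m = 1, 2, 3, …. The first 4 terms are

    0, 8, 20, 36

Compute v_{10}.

216

1st diffs: 8, 12, 16.
2nd diffs: 4, 4 (constant).
Newton forward-difference form: v_m = 8·C(m-1,1) + 4·C(m-1,2).
At m = 10: m-1 = 9, so v_{10} = 72 + 144 = 216.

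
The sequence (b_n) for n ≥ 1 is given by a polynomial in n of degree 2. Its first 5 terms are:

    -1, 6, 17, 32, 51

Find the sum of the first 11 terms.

1st diffs: 7, 11, 15, 19.
2nd diffs: 4, 4, 4 (constant).
Newton forward-difference form: b_n = -1 + 7·C(n-1,1) + 4·C(n-1,2).
Continuing: …, 74, 101, 132, 167, …, b_{11} = 249.
Summing n = 1..11 (11 terms) gives 1034.

1034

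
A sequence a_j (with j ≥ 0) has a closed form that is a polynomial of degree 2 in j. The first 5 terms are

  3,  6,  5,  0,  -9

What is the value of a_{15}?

-372

1st diffs: 3, -1, -5, -9.
2nd diffs: -4, -4, -4 (constant).
Newton forward-difference form: a_j = 3 + 3·C(j,1) + (-4)·C(j,2).
At j = 15: j = 15, so a_{15} = 3 + 45 - 420 = -372.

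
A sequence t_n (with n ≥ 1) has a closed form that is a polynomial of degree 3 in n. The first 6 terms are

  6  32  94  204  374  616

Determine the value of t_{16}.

1st diffs: 26, 62, 110, 170, 242.
2nd diffs: 36, 48, 60, 72.
3rd diffs: 12, 12, 12 (constant).
So t_n = 2n^3 + 6n^2 - 6n + 4.
Evaluating at n = 16 gives t_{16} = 9636.

9636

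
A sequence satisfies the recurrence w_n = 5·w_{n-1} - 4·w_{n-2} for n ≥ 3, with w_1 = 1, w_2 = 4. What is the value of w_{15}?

Step forward from the initial values:
w_3 = 16, w_4 = 64, w_5 = 256, …, w_{12} = 4194304, w_{13} = 16777216, w_{14} = 67108864, w_{15} = 268435456.
(Characteristic roots are 4 and 1.)

268435456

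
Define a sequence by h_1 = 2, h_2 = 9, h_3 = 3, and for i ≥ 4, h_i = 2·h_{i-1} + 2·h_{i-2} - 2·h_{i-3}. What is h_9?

Applying the relation repeatedly:
h_4 = 20; h_5 = 28; h_6 = 90; h_7 = 196; h_8 = 516; h_9 = 1244.

1244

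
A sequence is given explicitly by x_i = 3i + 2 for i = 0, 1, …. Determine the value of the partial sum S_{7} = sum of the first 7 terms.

Over i = 0..6: Σi = 21.
Total = (3)·21 + (2)·7 = 77.

77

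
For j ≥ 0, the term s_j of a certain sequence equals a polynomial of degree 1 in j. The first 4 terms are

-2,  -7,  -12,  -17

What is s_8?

-42

1st diffs: -5, -5, -5 (constant).
So s_j = -5j - 2.
Evaluating at j = 8 gives s_8 = -42.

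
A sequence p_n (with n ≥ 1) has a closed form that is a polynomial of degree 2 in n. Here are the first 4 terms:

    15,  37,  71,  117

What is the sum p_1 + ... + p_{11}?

1st diffs: 22, 34, 46.
2nd diffs: 12, 12 (constant).
So p_n = 6n^2 + 4n + 5.
Continuing: …, 175, 245, 327, 421, …, p_{11} = 775.
Summing n = 1..11 (11 terms) gives 3355.

3355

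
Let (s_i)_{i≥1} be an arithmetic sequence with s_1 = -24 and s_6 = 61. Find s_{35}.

554

Common difference d = (61 - (-24)) / (6 - 1) = 17.
s_i = -24 + (i - 1)·17.
s_{35} = -24 + 34·17 = 554.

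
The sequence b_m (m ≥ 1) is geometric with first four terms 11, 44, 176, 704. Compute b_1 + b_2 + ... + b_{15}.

Common ratio r = 4.
b_m = 11·4^(m-1).
S = 11·(4^15 - 1)/(4 - 1) = 11·(1073741824 - 1)/(3) = 3937053351.

3937053351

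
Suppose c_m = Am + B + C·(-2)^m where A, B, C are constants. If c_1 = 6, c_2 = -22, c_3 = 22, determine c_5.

Write the equations: A + B - 2C = 6; 2A + B + 4C = -22; 3A + B - 8C = 22.
Subtracting the first from the second: A + 6C = -28.
Subtracting the second from the third: A - 12C = 44.
Solving: C = -4, A = -4, then B = 2.
So c_m = -4·m + 2 + (-4)·(-2)^m; at m=5 this is 110.

110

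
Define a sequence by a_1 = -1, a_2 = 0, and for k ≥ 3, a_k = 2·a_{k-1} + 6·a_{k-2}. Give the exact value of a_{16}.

Step forward from the initial values:
a_3 = -6, a_4 = -12, a_5 = -60, …, a_{13} = -1715136, a_{14} = -6251520, a_{15} = -22793856, a_{16} = -83096832.

-83096832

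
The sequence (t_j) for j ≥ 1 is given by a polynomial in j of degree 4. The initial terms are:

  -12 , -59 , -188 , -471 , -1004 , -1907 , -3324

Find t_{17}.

-94604

1st diffs: -47, -129, -283, -533, -903, -1417.
2nd diffs: -82, -154, -250, -370, -514.
3rd diffs: -72, -96, -120, -144.
4th diffs: -24, -24, -24 (constant).
Newton forward-difference form: t_j = -12 + (-47)·C(j-1,1) + (-82)·C(j-1,2) + (-72)·C(j-1,3) + (-24)·C(j-1,4).
At j = 17: j-1 = 16, so t_{17} = -12 - 752 - 9840 - 40320 - 43680 = -94604.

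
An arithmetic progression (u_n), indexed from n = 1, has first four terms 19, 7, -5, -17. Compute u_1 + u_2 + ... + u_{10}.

-350

Common difference d = -12.
u_n = 19 + (n - 1)·(-12).
u_{10} = -89; S = 10·(19 + (-89))/2 = -350.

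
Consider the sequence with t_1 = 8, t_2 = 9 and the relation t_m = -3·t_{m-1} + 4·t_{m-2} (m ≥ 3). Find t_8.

3285

Step forward from the initial values:
t_3 = 5, t_4 = 21, t_5 = -43, t_6 = 213, t_7 = -811, t_8 = 3285.
(Characteristic roots are 1 and -4.)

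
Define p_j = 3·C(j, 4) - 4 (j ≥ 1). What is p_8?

206

C(8, 4) = 70, so p_8 = 206.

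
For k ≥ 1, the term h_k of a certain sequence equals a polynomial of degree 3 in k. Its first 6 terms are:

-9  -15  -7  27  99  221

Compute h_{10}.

1st diffs: -6, 8, 34, 72, 122.
2nd diffs: 14, 26, 38, 50.
3rd diffs: 12, 12, 12 (constant).
So h_k = 2k^3 - 5k^2 - 5k - 1.
Evaluating at k = 10 gives h_{10} = 1449.

1449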